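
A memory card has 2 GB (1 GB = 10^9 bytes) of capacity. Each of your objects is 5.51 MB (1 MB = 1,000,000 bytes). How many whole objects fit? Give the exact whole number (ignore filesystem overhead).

Capacity: 2 GB = 2,000,000,000 bytes
Per item: 5.51 MB = 5,510,000 bytes
⌊2,000,000,000 / 5,510,000⌋ = 362

362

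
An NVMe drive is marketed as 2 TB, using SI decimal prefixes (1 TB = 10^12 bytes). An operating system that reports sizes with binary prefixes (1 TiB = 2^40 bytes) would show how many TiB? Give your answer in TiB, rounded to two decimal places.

2 TB × 1,000,000,000,000 bytes/TB = 2,000,000,000,000 bytes
1 TiB = 2^40 bytes = 1,099,511,627,776 bytes
2,000,000,000,000 / 1,099,511,627,776 = 1.82 TiB

1.82 TiB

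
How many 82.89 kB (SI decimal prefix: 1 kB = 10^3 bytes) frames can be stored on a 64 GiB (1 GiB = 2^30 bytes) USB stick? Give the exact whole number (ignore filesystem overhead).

829,044

Capacity: 64 GiB = 68,719,476,736 bytes
Per item: 82.89 kB = 82,890 bytes
⌊68,719,476,736 / 82,890⌋ = 829,044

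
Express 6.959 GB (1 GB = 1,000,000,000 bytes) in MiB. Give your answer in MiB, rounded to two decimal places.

6,636.62 MiB

6.959 GB × 1,000,000,000 bytes/GB = 6,959,000,000 bytes
1 MiB = 2^20 bytes = 1,048,576 bytes
6,959,000,000 / 1,048,576 = 6,636.62 MiB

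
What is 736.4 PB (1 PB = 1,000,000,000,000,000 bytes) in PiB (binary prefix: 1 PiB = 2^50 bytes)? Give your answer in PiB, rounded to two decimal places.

736.4 PB × 1,000,000,000,000,000 bytes/PB = 736,400,000,000,000,000 bytes
1 PiB = 1,125,899,906,842,624 bytes
736,400,000,000,000,000 / 1,125,899,906,842,624 = 654.05 PiB

654.05 PiB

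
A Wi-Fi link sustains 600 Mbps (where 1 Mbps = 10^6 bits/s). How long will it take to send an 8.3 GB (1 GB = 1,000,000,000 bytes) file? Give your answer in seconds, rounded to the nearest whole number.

8.3 GB = 8,300,000,000 bytes = 66,400,000,000 bits
600 Mbps = 600,000,000 bits/s
time = 66,400,000,000 / 600,000,000 = 111 s

111 seconds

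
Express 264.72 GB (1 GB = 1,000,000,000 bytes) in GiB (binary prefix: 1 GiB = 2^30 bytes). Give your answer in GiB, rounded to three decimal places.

264.72 GB = 264.72 × 10^9 bytes = 264,720,000,000 bytes
1 GiB = 1,073,741,824 bytes
264,720,000,000 / 1,073,741,824 = 246.540 GiB

246.540 GiB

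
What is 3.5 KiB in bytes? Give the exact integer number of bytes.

3,584 bytes

3.5 × 1,024 = 3,584 bytes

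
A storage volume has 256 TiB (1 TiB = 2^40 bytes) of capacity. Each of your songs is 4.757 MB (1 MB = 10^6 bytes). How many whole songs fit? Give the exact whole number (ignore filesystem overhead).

Capacity: 256 TiB = 281,474,976,710,656 bytes
Per item: 4.757 MB = 4,757,000 bytes
⌊281,474,976,710,656 / 4,757,000⌋ = 59,170,690

59,170,690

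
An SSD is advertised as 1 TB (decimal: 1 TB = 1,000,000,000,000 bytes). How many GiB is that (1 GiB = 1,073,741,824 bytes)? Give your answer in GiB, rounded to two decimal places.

1 TB × 1,000,000,000,000 bytes/TB = 1,000,000,000,000 bytes
1 GiB = 2^30 bytes = 1,073,741,824 bytes
1,000,000,000,000 / 1,073,741,824 = 931.32 GiB

931.32 GiB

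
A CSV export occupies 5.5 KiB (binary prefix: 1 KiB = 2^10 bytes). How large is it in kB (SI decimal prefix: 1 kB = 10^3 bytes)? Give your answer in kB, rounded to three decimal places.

5.632 kB

5.5 KiB = 5.5 × 2^10 bytes = 5,632 bytes
1 kB = 1,000 bytes
5,632 / 1,000 = 5.632 kB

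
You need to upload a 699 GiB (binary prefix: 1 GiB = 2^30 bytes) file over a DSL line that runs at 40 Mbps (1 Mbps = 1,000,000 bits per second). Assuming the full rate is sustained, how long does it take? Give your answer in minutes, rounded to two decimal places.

2,501.82 minutes

699 GiB = 750,545,534,976 bytes = 6,004,364,279,808 bits
40 Mbps = 40,000,000 bits/s
time = 6,004,364,279,808 / 40,000,000 = 150,109.107 s
150,109.107 s / 60 = 2,501.82 minutes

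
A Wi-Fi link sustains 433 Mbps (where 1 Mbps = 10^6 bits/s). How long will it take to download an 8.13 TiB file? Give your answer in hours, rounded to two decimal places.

8.13 TiB = 8,939,029,533,818.88 bytes = 71,512,236,270,551.04 bits
433 Mbps = 433,000,000 bits/s
time = 71,512,236,270,551.04 / 433,000,000 = 165,155.2801 s
165,155.2801 s / 3600 = 45.88 hours

45.88 hours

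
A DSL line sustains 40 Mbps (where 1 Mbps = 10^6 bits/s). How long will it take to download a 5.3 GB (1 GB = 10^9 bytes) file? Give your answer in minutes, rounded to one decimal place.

17.7 minutes

5.3 GB = 5,300,000,000 bytes = 42,400,000,000 bits
40 Mbps = 40,000,000 bits/s
time = 42,400,000,000 / 40,000,000 = 1,060.00 s
1,060.00 s / 60 = 17.7 minutes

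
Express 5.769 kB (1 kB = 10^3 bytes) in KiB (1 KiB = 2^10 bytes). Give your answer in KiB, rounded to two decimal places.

5.63 KiB

5.769 kB = 5.769 × 10^3 bytes = 5,769 bytes
1 KiB = 2^10 bytes = 1,024 bytes
5,769 / 1,024 = 5.63 KiB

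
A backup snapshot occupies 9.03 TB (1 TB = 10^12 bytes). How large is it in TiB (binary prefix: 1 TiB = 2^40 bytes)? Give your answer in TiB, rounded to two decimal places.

8.21 TiB

9.03 TB = 9.03 × 10^12 bytes = 9,030,000,000,000 bytes
1 TiB = 1,099,511,627,776 bytes
9,030,000,000,000 / 1,099,511,627,776 = 8.21 TiB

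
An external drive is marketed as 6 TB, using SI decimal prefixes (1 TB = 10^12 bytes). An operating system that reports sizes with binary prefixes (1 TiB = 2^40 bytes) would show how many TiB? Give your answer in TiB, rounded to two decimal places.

6 TB × 1,000,000,000,000 bytes/TB = 6,000,000,000,000 bytes
1 TiB = 1,099,511,627,776 bytes
6,000,000,000,000 / 1,099,511,627,776 = 5.46 TiB

5.46 TiB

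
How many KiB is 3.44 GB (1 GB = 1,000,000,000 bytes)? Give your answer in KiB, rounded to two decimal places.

3,359,375.00 KiB

3.44 GB × 1,000,000,000 bytes/GB = 3,440,000,000 bytes
1 KiB = 2^10 bytes = 1,024 bytes
3,440,000,000 / 1,024 = 3,359,375.00 KiB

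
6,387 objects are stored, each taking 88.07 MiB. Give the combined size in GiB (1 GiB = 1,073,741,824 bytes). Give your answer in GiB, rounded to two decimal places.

549.32 GiB

Total = 6,387 × 88.07 MiB = 562503.09 MiB
= 562503.09 × 1,048,576 bytes = 589,827,240,099.84 bytes
1 GiB = 1,073,741,824 bytes
589,827,240,099.84 / 1,073,741,824 = 549.32 GiB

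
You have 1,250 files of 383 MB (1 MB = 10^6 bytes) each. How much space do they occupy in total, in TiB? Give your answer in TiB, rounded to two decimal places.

0.44 TiB

Total = 1,250 × 383 MB = 478,750 MB
= 478,750 × 1,000,000 bytes = 478,750,000,000 bytes
1 TiB = 1,099,511,627,776 bytes
478,750,000,000 / 1,099,511,627,776 = 0.44 TiB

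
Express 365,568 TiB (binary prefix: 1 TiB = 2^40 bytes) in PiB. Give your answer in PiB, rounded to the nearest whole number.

365,568 TiB = 365,568 × 2^40 bytes = 401,946,266,742,816,768 bytes
1 PiB = 2^50 bytes = 1,125,899,906,842,624 bytes
401,946,266,742,816,768 / 1,125,899,906,842,624 = 357 PiB

357 PiB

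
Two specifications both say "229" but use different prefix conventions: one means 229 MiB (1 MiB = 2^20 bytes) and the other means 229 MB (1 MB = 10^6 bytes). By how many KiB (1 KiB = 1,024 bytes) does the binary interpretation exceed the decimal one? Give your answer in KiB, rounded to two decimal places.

10,863.19 KiB

229 MiB = 229 × 1,048,576 = 240,123,904 bytes
229 MB = 229 × 1,000,000 = 229,000,000 bytes
difference = 11,123,904 bytes
11,123,904 / 1,024 = 10,863.19 KiB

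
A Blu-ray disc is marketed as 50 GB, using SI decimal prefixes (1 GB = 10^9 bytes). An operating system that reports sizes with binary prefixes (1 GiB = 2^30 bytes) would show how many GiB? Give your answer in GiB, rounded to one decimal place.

50 GB = 50 × 10^9 bytes = 50,000,000,000 bytes
1 GiB = 1,073,741,824 bytes
50,000,000,000 / 1,073,741,824 = 46.6 GiB

46.6 GiB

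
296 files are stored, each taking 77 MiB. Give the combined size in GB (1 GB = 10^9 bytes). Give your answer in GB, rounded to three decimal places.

Total = 296 × 77 MiB = 22,792 MiB
= 22,792 × 1,048,576 bytes = 23,899,144,192 bytes
1 GB = 1,000,000,000 bytes
23,899,144,192 / 1,000,000,000 = 23.899 GB

23.899 GB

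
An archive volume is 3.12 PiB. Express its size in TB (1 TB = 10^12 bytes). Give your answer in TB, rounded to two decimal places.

3.12 PiB = 3.12 × 2^50 bytes = 3,512,807,709,348,986.88 bytes
1 TB = 10^12 bytes = 1,000,000,000,000 bytes
3,512,807,709,348,986.88 / 1,000,000,000,000 = 3,512.81 TB

3,512.81 TB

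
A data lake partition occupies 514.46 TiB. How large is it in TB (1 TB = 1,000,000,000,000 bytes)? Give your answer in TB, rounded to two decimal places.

514.46 TiB × 1,099,511,627,776 bytes/TiB = 565,654,752,025,640.96 bytes
1 TB = 10^12 bytes = 1,000,000,000,000 bytes
565,654,752,025,640.96 / 1,000,000,000,000 = 565.65 TB

565.65 TB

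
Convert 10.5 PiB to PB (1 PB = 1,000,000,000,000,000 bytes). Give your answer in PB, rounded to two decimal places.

11.82 PB

10.5 PiB = 10.5 × 2^50 bytes = 11,821,949,021,847,552 bytes
1 PB = 10^15 bytes = 1,000,000,000,000,000 bytes
11,821,949,021,847,552 / 1,000,000,000,000,000 = 11.82 PB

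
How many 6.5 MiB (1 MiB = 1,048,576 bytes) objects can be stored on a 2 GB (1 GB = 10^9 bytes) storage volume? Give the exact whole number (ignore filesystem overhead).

293

Capacity: 2 GB = 2,000,000,000 bytes
Per item: 6.5 MiB = 6,815,744 bytes
⌊2,000,000,000 / 6,815,744⌋ = 293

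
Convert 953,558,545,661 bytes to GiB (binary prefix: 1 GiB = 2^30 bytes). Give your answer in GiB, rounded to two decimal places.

888.07 GiB

953,558,545,661 bytes given.
1 GiB = 1,073,741,824 bytes
953,558,545,661 / 1,073,741,824 = 888.07 GiB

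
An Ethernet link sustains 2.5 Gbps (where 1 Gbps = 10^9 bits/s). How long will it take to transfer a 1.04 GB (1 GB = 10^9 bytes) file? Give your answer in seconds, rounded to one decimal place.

3.3 seconds

1.04 GB = 1,040,000,000 bytes = 8,320,000,000 bits
2.5 Gbps = 2,500,000,000 bits/s
time = 8,320,000,000 / 2,500,000,000 = 3.3 s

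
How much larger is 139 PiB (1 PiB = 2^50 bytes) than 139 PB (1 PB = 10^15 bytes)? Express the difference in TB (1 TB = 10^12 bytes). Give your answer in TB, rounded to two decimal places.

139 PiB = 139 × 1,125,899,906,842,624 = 156,500,087,051,124,736 bytes
139 PB = 139 × 1,000,000,000,000,000 = 139,000,000,000,000,000 bytes
difference = 17,500,087,051,124,736 bytes
17,500,087,051,124,736 / 1,000,000,000,000 = 17,500.09 TB

17,500.09 TB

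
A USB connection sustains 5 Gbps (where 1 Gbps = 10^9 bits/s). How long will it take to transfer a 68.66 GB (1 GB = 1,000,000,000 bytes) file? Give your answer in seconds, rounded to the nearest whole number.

68.66 GB = 68,660,000,000 bytes = 549,280,000,000 bits
5 Gbps = 5,000,000,000 bits/s
time = 549,280,000,000 / 5,000,000,000 = 110 s

110 seconds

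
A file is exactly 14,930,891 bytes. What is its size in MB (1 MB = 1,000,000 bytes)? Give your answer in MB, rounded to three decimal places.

14.931 MB

14,930,891 bytes given.
1 MB = 10^6 bytes = 1,000,000 bytes
14,930,891 / 1,000,000 = 14.931 MB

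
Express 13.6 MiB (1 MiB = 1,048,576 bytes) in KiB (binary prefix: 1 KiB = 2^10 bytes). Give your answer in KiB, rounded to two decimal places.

13,926.40 KiB

13.6 MiB × 1,048,576 bytes/MiB = 14,260,633.6 bytes
1 KiB = 1,024 bytes
14,260,633.6 / 1,024 = 13,926.40 KiB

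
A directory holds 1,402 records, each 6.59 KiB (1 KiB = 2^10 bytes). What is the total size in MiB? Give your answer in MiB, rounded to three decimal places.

9.023 MiB

Total = 1,402 × 6.59 KiB = 9239.18 KiB
= 9239.18 × 1,024 bytes = 9,460,920.32 bytes
1 MiB = 1,048,576 bytes
9,460,920.32 / 1,048,576 = 9.023 MiB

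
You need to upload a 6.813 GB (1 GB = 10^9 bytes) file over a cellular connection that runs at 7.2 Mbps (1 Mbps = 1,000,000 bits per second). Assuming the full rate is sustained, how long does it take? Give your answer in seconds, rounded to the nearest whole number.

6.813 GB = 6,813,000,000 bytes = 54,504,000,000 bits
7.2 Mbps = 7,200,000 bits/s
time = 54,504,000,000 / 7,200,000 = 7,570 s

7,570 seconds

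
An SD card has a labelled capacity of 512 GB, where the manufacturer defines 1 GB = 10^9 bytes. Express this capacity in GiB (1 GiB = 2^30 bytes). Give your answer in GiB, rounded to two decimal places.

476.84 GiB

512 GB = 512 × 10^9 bytes = 512,000,000,000 bytes
1 GiB = 2^30 bytes = 1,073,741,824 bytes
512,000,000,000 / 1,073,741,824 = 476.84 GiB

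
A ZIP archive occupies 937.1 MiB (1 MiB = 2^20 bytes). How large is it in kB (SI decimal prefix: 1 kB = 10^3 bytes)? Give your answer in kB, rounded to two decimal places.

937.1 MiB = 937.1 × 2^20 bytes = 982,620,569.6 bytes
1 kB = 1,000 bytes
982,620,569.6 / 1,000 = 982,620.57 kB

982,620.57 kB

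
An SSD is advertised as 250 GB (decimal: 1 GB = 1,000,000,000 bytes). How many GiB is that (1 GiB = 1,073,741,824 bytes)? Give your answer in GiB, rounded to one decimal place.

232.8 GiB

250 GB × 1,000,000,000 bytes/GB = 250,000,000,000 bytes
1 GiB = 2^30 bytes = 1,073,741,824 bytes
250,000,000,000 / 1,073,741,824 = 232.8 GiB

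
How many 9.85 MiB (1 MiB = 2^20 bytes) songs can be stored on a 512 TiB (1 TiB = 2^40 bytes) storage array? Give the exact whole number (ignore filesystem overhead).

Capacity: 512 TiB = 562,949,953,421,312 bytes
Per item: 9.85 MiB = 10,328,473.6 bytes
⌊562,949,953,421,312 / 10,328,473.6⌋ = 54,504,661

54,504,661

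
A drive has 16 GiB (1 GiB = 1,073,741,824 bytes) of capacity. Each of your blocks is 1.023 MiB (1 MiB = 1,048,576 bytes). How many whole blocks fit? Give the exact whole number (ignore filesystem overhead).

Capacity: 16 GiB = 17,179,869,184 bytes
Per item: 1.023 MiB = 1,072,693.248 bytes
⌊17,179,869,184 / 1,072,693.248⌋ = 16,015

16,015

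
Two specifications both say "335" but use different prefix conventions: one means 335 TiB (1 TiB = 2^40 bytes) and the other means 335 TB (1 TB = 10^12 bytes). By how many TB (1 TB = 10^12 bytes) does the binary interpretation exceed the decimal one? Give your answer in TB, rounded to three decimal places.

335 TiB = 335 × 1,099,511,627,776 = 368,336,395,304,960 bytes
335 TB = 335 × 1,000,000,000,000 = 335,000,000,000,000 bytes
difference = 33,336,395,304,960 bytes
33,336,395,304,960 / 1,000,000,000,000 = 33.336 TB

33.336 TB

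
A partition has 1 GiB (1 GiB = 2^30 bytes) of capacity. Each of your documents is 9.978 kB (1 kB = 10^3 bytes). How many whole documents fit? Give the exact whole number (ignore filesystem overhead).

107,610

Capacity: 1 GiB = 1,073,741,824 bytes
Per item: 9.978 kB = 9,978 bytes
⌊1,073,741,824 / 9,978⌋ = 107,610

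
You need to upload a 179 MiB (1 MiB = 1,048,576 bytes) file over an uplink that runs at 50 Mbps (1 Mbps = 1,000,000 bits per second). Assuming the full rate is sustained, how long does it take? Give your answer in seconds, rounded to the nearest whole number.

30 seconds

179 MiB = 187,695,104 bytes = 1,501,560,832 bits
50 Mbps = 50,000,000 bits/s
time = 1,501,560,832 / 50,000,000 = 30 s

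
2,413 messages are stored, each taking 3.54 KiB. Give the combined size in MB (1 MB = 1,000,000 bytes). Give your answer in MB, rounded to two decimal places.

Total = 2,413 × 3.54 KiB = 8542.02 KiB
= 8542.02 × 1,024 bytes = 8,747,028.48 bytes
1 MB = 1,000,000 bytes
8,747,028.48 / 1,000,000 = 8.75 MB

8.75 MB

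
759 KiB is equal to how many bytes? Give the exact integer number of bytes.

777,216 bytes

759 × 1,024 = 777,216 bytes  (1 KiB = 2^10 bytes)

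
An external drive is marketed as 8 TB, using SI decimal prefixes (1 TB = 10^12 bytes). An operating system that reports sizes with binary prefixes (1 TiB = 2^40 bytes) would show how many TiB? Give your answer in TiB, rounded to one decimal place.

8 TB × 1,000,000,000,000 bytes/TB = 8,000,000,000,000 bytes
1 TiB = 2^40 bytes = 1,099,511,627,776 bytes
8,000,000,000,000 / 1,099,511,627,776 = 7.3 TiB

7.3 TiB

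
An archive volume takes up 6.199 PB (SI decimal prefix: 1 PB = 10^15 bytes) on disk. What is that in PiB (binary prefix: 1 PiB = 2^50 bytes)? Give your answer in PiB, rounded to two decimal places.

5.51 PiB

6.199 PB × 1,000,000,000,000,000 bytes/PB = 6,199,000,000,000,000 bytes
1 PiB = 2^50 bytes = 1,125,899,906,842,624 bytes
6,199,000,000,000,000 / 1,125,899,906,842,624 = 5.51 PiB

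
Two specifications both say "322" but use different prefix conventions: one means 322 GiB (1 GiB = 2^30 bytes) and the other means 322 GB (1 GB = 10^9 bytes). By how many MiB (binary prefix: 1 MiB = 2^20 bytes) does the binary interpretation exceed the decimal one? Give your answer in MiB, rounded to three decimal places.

22,644.870 MiB

322 GiB = 322 × 1,073,741,824 = 345,744,867,328 bytes
322 GB = 322 × 1,000,000,000 = 322,000,000,000 bytes
difference = 23,744,867,328 bytes
23,744,867,328 / 1,048,576 = 22,644.870 MiB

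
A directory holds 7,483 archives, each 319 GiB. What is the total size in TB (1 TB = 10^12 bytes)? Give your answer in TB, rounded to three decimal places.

Total = 7,483 × 319 GiB = 2,387,077 GiB
= 2,387,077 × 1,073,741,824 bytes = 2,563,104,412,008,448 bytes
1 TB = 1,000,000,000,000 bytes
2,563,104,412,008,448 / 1,000,000,000,000 = 2,563.104 TB

2,563.104 TB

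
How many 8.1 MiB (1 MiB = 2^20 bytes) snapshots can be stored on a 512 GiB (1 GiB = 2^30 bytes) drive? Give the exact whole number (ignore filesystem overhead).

64,726

Capacity: 512 GiB = 549,755,813,888 bytes
Per item: 8.1 MiB = 8,493,465.6 bytes
⌊549,755,813,888 / 8,493,465.6⌋ = 64,726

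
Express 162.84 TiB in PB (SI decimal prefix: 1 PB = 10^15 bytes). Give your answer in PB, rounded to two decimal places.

162.84 TiB = 162.84 × 2^40 bytes = 179,044,473,467,043.84 bytes
1 PB = 1,000,000,000,000,000 bytes
179,044,473,467,043.84 / 1,000,000,000,000,000 = 0.18 PB

0.18 PB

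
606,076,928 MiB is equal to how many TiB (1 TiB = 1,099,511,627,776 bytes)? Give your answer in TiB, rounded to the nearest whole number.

606,076,928 MiB × 1,048,576 bytes/MiB = 635,517,720,854,528 bytes
1 TiB = 1,099,511,627,776 bytes
635,517,720,854,528 / 1,099,511,627,776 = 578 TiB

578 TiB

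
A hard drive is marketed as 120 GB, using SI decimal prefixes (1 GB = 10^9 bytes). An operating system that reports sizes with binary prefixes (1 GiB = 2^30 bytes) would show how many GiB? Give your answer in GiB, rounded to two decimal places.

111.76 GiB

120 GB = 120 × 10^9 bytes = 120,000,000,000 bytes
1 GiB = 1,073,741,824 bytes
120,000,000,000 / 1,073,741,824 = 111.76 GiB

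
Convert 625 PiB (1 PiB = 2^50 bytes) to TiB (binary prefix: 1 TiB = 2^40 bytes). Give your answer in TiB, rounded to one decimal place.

625 PiB = 625 × 2^50 bytes = 703,687,441,776,640,000 bytes
1 TiB = 1,099,511,627,776 bytes
703,687,441,776,640,000 / 1,099,511,627,776 = 640,000.0 TiB

640,000.0 TiB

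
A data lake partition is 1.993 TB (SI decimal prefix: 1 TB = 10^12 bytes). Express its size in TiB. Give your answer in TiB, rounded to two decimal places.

1.993 TB × 1,000,000,000,000 bytes/TB = 1,993,000,000,000 bytes
1 TiB = 1,099,511,627,776 bytes
1,993,000,000,000 / 1,099,511,627,776 = 1.81 TiB

1.81 TiB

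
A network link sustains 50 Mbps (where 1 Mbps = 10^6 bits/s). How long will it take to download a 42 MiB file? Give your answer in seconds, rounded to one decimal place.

7.0 seconds

42 MiB = 44,040,192 bytes = 352,321,536 bits
50 Mbps = 50,000,000 bits/s
time = 352,321,536 / 50,000,000 = 7.0 s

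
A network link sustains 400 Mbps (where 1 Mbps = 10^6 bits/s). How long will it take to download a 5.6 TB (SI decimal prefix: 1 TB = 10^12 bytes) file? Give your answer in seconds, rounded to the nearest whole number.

5.6 TB = 5,600,000,000,000 bytes = 44,800,000,000,000 bits
400 Mbps = 400,000,000 bits/s
time = 44,800,000,000,000 / 400,000,000 = 112,000 s

112,000 seconds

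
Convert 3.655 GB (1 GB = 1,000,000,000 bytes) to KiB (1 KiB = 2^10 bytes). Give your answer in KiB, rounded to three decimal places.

3.655 GB × 1,000,000,000 bytes/GB = 3,655,000,000 bytes
1 KiB = 2^10 bytes = 1,024 bytes
3,655,000,000 / 1,024 = 3,569,335.938 KiB

3,569,335.938 KiB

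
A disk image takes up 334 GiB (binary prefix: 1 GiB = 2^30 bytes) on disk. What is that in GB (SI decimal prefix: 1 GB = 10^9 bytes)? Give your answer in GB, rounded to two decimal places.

334 GiB = 334 × 2^30 bytes = 358,629,769,216 bytes
1 GB = 1,000,000,000 bytes
358,629,769,216 / 1,000,000,000 = 358.63 GB

358.63 GB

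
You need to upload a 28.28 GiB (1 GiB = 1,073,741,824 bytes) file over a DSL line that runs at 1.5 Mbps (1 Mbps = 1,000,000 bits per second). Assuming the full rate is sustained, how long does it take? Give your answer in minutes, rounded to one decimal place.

28.28 GiB = 30,365,418,782.72 bytes = 242,923,350,261.76 bits
1.5 Mbps = 1,500,000 bits/s
time = 242,923,350,261.76 / 1,500,000 = 161,948.90 s
161,948.90 s / 60 = 2,699.1 minutes

2,699.1 minutes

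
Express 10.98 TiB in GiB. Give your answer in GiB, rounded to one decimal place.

11,243.5 GiB

10.98 TiB = 10.98 × 2^40 bytes = 12,072,637,672,980.48 bytes
1 GiB = 1,073,741,824 bytes
12,072,637,672,980.48 / 1,073,741,824 = 11,243.5 GiB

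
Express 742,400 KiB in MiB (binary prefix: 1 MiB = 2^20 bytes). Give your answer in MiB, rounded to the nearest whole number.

725 MiB

742,400 KiB × 1,024 bytes/KiB = 760,217,600 bytes
1 MiB = 2^20 bytes = 1,048,576 bytes
760,217,600 / 1,048,576 = 725 MiB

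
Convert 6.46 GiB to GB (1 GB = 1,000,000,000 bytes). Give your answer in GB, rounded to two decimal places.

6.46 GiB × 1,073,741,824 bytes/GiB = 6,936,372,183.04 bytes
1 GB = 1,000,000,000 bytes
6,936,372,183.04 / 1,000,000,000 = 6.94 GB

6.94 GB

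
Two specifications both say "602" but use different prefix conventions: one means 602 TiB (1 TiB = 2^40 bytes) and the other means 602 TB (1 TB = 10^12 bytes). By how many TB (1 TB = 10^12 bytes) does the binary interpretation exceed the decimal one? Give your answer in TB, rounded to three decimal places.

602 TiB = 602 × 1,099,511,627,776 = 661,905,999,921,152 bytes
602 TB = 602 × 1,000,000,000,000 = 602,000,000,000,000 bytes
difference = 59,905,999,921,152 bytes
59,905,999,921,152 / 1,000,000,000,000 = 59.906 TB

59.906 TB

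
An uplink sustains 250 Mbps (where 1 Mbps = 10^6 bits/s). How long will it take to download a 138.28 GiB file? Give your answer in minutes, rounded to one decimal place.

138.28 GiB = 148,477,019,422.72 bytes = 1,187,816,155,381.76 bits
250 Mbps = 250,000,000 bits/s
time = 1,187,816,155,381.76 / 250,000,000 = 4,751.26 s
4,751.26 s / 60 = 79.2 minutes

79.2 minutes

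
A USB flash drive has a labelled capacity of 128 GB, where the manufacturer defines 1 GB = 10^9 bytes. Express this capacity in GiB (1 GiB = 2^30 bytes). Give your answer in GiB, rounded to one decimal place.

128 GB = 128 × 10^9 bytes = 128,000,000,000 bytes
1 GiB = 1,073,741,824 bytes
128,000,000,000 / 1,073,741,824 = 119.2 GiB

119.2 GiB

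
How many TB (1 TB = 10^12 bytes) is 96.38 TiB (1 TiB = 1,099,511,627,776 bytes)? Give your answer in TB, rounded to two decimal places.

105.97 TB

96.38 TiB = 96.38 × 2^40 bytes = 105,970,930,685,050.88 bytes
1 TB = 1,000,000,000,000 bytes
105,970,930,685,050.88 / 1,000,000,000,000 = 105.97 TB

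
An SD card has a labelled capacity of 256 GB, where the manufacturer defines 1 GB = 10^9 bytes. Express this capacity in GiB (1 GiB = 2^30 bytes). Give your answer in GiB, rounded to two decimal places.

256 GB = 256 × 10^9 bytes = 256,000,000,000 bytes
1 GiB = 2^30 bytes = 1,073,741,824 bytes
256,000,000,000 / 1,073,741,824 = 238.42 GiB

238.42 GiB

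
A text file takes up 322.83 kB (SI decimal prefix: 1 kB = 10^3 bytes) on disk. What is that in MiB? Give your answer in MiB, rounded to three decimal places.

322.83 kB = 322.83 × 10^3 bytes = 322,830 bytes
1 MiB = 1,048,576 bytes
322,830 / 1,048,576 = 0.308 MiB

0.308 MiB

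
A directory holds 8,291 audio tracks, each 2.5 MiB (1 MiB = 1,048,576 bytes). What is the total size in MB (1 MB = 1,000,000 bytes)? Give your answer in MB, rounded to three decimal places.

21,734.359 MB

Total = 8,291 × 2.5 MiB = 20727.5 MiB
= 20727.5 × 1,048,576 bytes = 21,734,359,040 bytes
1 MB = 1,000,000 bytes
21,734,359,040 / 1,000,000 = 21,734.359 MB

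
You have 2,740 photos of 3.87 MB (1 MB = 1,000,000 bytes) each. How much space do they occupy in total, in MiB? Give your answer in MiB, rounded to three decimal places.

Total = 2,740 × 3.87 MB = 10603.8 MB
= 10603.8 × 1,000,000 bytes = 10,603,800,000 bytes
1 MiB = 1,048,576 bytes
10,603,800,000 / 1,048,576 = 10,112.572 MiB

10,112.572 MiB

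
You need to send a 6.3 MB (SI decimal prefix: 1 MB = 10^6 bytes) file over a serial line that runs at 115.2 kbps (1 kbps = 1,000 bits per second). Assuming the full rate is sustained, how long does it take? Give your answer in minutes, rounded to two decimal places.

6.3 MB = 6,300,000 bytes = 50,400,000 bits
115.2 kbps = 115,200 bits/s
time = 50,400,000 / 115,200 = 437.500 s
437.500 s / 60 = 7.29 minutes

7.29 minutes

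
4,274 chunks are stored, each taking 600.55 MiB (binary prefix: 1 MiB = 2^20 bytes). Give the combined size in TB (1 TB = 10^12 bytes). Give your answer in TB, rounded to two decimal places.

2.69 TB

Total = 4,274 × 600.55 MiB = 2566750.7 MiB
= 2566750.7 × 1,048,576 bytes = 2,691,433,182,003.2 bytes
1 TB = 1,000,000,000,000 bytes
2,691,433,182,003.2 / 1,000,000,000,000 = 2.69 TB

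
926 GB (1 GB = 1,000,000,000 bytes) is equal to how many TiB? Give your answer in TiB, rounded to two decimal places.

926 GB = 926 × 10^9 bytes = 926,000,000,000 bytes
1 TiB = 2^40 bytes = 1,099,511,627,776 bytes
926,000,000,000 / 1,099,511,627,776 = 0.84 TiB

0.84 TiB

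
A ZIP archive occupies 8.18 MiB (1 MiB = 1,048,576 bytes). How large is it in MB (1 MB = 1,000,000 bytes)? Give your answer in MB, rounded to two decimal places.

8.58 MB

8.18 MiB = 8.18 × 2^20 bytes = 8,577,351.68 bytes
1 MB = 1,000,000 bytes
8,577,351.68 / 1,000,000 = 8.58 MB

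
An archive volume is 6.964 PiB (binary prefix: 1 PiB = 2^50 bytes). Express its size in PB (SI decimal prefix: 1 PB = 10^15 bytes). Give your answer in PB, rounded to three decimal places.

7.841 PB

6.964 PiB × 1,125,899,906,842,624 bytes/PiB = 7,840,766,951,252,033.536 bytes
1 PB = 1,000,000,000,000,000 bytes
7,840,766,951,252,033.536 / 1,000,000,000,000,000 = 7.841 PB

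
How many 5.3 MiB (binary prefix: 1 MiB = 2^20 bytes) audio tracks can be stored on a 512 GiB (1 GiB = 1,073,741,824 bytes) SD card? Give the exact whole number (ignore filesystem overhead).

98,922

Capacity: 512 GiB = 549,755,813,888 bytes
Per item: 5.3 MiB = 5,557,452.8 bytes
⌊549,755,813,888 / 5,557,452.8⌋ = 98,922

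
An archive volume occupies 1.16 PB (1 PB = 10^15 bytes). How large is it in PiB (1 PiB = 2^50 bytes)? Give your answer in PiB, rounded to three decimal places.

1.16 PB = 1.16 × 10^15 bytes = 1,160,000,000,000,000 bytes
1 PiB = 1,125,899,906,842,624 bytes
1,160,000,000,000,000 / 1,125,899,906,842,624 = 1.030 PiB

1.030 PiB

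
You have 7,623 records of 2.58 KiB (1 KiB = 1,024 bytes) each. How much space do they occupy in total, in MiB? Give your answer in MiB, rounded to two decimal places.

Total = 7,623 × 2.58 KiB = 19667.34 KiB
= 19667.34 × 1,024 bytes = 20,139,356.16 bytes
1 MiB = 1,048,576 bytes
20,139,356.16 / 1,048,576 = 19.21 MiB

19.21 MiB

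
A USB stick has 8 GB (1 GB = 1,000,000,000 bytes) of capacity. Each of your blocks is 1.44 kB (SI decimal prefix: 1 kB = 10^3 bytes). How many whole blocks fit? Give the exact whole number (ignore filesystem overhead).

Capacity: 8 GB = 8,000,000,000 bytes
Per item: 1.44 kB = 1,440 bytes
⌊8,000,000,000 / 1,440⌋ = 5,555,555

5,555,555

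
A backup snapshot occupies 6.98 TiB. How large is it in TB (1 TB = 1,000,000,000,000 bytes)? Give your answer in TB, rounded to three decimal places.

7.675 TB

6.98 TiB = 6.98 × 2^40 bytes = 7,674,591,161,876.48 bytes
1 TB = 10^12 bytes = 1,000,000,000,000 bytes
7,674,591,161,876.48 / 1,000,000,000,000 = 7.675 TB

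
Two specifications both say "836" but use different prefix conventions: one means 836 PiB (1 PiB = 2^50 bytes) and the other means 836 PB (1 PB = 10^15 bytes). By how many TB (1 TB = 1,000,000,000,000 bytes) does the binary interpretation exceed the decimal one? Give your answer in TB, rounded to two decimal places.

105,252.32 TB

836 PiB = 836 × 1,125,899,906,842,624 = 941,252,322,120,433,664 bytes
836 PB = 836 × 1,000,000,000,000,000 = 836,000,000,000,000,000 bytes
difference = 105,252,322,120,433,664 bytes
105,252,322,120,433,664 / 1,000,000,000,000 = 105,252.32 TB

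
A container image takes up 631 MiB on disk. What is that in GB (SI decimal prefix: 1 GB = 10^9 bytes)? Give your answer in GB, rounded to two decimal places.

0.66 GB

631 MiB × 1,048,576 bytes/MiB = 661,651,456 bytes
1 GB = 1,000,000,000 bytes
661,651,456 / 1,000,000,000 = 0.66 GB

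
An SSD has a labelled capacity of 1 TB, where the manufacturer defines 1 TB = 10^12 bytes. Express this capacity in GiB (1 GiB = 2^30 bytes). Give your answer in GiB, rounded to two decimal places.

931.32 GiB

1 TB × 1,000,000,000,000 bytes/TB = 1,000,000,000,000 bytes
1 GiB = 2^30 bytes = 1,073,741,824 bytes
1,000,000,000,000 / 1,073,741,824 = 931.32 GiB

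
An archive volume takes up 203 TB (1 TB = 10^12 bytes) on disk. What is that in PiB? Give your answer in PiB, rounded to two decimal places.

0.18 PiB

203 TB = 203 × 10^12 bytes = 203,000,000,000,000 bytes
1 PiB = 1,125,899,906,842,624 bytes
203,000,000,000,000 / 1,125,899,906,842,624 = 0.18 PiB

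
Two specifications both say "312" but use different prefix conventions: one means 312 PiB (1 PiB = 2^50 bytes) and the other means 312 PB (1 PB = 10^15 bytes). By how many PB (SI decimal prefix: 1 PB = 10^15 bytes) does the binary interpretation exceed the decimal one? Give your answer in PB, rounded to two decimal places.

39.28 PB

312 PiB = 312 × 1,125,899,906,842,624 = 351,280,770,934,898,688 bytes
312 PB = 312 × 1,000,000,000,000,000 = 312,000,000,000,000,000 bytes
difference = 39,280,770,934,898,688 bytes
39,280,770,934,898,688 / 1,000,000,000,000,000 = 39.28 PB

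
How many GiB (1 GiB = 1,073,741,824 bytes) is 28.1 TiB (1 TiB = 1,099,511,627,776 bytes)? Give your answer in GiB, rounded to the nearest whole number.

28,774 GiB

28.1 TiB = 28.1 × 2^40 bytes = 30,896,276,740,505.6 bytes
1 GiB = 2^30 bytes = 1,073,741,824 bytes
30,896,276,740,505.6 / 1,073,741,824 = 28,774 GiB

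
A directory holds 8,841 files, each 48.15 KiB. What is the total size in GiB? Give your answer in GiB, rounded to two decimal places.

0.41 GiB

Total = 8,841 × 48.15 KiB = 425694.15 KiB
= 425694.15 × 1,024 bytes = 435,910,809.6 bytes
1 GiB = 1,073,741,824 bytes
435,910,809.6 / 1,073,741,824 = 0.41 GiB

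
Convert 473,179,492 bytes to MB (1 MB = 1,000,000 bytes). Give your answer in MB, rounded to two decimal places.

473,179,492 bytes given.
1 MB = 1,000,000 bytes
473,179,492 / 1,000,000 = 473.18 MB

473.18 MB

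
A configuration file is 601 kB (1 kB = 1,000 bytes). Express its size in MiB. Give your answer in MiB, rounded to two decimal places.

601 kB × 1,000 bytes/kB = 601,000 bytes
1 MiB = 1,048,576 bytes
601,000 / 1,048,576 = 0.57 MiB

0.57 MiB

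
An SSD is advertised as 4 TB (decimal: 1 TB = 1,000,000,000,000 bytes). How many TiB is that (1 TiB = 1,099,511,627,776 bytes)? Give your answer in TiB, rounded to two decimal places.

3.64 TiB

4 TB = 4 × 10^12 bytes = 4,000,000,000,000 bytes
1 TiB = 2^40 bytes = 1,099,511,627,776 bytes
4,000,000,000,000 / 1,099,511,627,776 = 3.64 TiB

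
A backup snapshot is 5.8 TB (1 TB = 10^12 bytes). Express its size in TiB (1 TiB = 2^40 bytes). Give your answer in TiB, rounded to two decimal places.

5.8 TB = 5.8 × 10^12 bytes = 5,800,000,000,000 bytes
1 TiB = 1,099,511,627,776 bytes
5,800,000,000,000 / 1,099,511,627,776 = 5.28 TiB

5.28 TiB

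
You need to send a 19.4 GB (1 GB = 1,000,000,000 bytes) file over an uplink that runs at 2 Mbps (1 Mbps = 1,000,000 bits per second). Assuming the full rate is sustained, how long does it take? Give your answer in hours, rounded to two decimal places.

19.4 GB = 19,400,000,000 bytes = 155,200,000,000 bits
2 Mbps = 2,000,000 bits/s
time = 155,200,000,000 / 2,000,000 = 77,600.0000 s
77,600.0000 s / 3600 = 21.56 hours

21.56 hours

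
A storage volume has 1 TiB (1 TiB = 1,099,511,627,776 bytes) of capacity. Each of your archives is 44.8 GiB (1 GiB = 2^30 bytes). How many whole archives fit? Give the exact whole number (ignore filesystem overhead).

22

Capacity: 1 TiB = 1,099,511,627,776 bytes
Per item: 44.8 GiB = 48,103,633,715.2 bytes
⌊1,099,511,627,776 / 48,103,633,715.2⌋ = 22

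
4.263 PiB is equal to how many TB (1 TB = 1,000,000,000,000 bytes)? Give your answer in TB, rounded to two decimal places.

4,799.71 TB

4.263 PiB = 4.263 × 2^50 bytes = 4,799,711,302,870,106.112 bytes
1 TB = 1,000,000,000,000 bytes
4,799,711,302,870,106.112 / 1,000,000,000,000 = 4,799.71 TB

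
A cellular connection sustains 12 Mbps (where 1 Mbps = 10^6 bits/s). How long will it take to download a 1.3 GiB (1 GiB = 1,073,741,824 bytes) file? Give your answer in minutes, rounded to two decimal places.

15.51 minutes

1.3 GiB = 1,395,864,371.2 bytes = 11,166,914,969.6 bits
12 Mbps = 12,000,000 bits/s
time = 11,166,914,969.6 / 12,000,000 = 930.576 s
930.576 s / 60 = 15.51 minutes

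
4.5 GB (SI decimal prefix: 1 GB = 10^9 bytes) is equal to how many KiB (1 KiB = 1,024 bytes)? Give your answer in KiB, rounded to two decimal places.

4.5 GB × 1,000,000,000 bytes/GB = 4,500,000,000 bytes
1 KiB = 2^10 bytes = 1,024 bytes
4,500,000,000 / 1,024 = 4,394,531.25 KiB

4,394,531.25 KiB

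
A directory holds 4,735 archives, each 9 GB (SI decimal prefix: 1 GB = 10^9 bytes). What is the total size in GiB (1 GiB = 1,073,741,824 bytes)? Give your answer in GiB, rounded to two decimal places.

Total = 4,735 × 9 GB = 42,615 GB
= 42,615 × 1,000,000,000 bytes = 42,615,000,000,000 bytes
1 GiB = 1,073,741,824 bytes
42,615,000,000,000 / 1,073,741,824 = 39,688.31 GiB

39,688.31 GiB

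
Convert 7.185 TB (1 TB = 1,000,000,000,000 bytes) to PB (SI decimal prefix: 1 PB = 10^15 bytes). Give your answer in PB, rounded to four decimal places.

7.185 TB × 1,000,000,000,000 bytes/TB = 7,185,000,000,000 bytes
1 PB = 10^15 bytes = 1,000,000,000,000,000 bytes
7,185,000,000,000 / 1,000,000,000,000,000 = 0.0072 PB

0.0072 PB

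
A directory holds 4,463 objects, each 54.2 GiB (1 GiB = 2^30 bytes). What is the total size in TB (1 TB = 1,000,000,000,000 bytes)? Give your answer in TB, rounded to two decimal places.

Total = 4,463 × 54.2 GiB = 241894.6 GiB
= 241894.6 × 1,073,741,824 bytes = 259,732,349,019,750.4 bytes
1 TB = 1,000,000,000,000 bytes
259,732,349,019,750.4 / 1,000,000,000,000 = 259.73 TB

259.73 TB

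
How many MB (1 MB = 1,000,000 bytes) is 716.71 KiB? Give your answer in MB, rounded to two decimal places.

716.71 KiB = 716.71 × 2^10 bytes = 733,911.04 bytes
1 MB = 1,000,000 bytes
733,911.04 / 1,000,000 = 0.73 MB

0.73 MB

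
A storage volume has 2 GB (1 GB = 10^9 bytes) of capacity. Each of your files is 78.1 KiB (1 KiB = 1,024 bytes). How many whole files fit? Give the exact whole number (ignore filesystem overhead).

25,008

Capacity: 2 GB = 2,000,000,000 bytes
Per item: 78.1 KiB = 79,974.4 bytes
⌊2,000,000,000 / 79,974.4⌋ = 25,008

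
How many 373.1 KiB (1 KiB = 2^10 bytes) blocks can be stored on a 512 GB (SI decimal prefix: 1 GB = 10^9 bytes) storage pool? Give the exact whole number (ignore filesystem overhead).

1,340,123

Capacity: 512 GB = 512,000,000,000 bytes
Per item: 373.1 KiB = 382,054.4 bytes
⌊512,000,000,000 / 382,054.4⌋ = 1,340,123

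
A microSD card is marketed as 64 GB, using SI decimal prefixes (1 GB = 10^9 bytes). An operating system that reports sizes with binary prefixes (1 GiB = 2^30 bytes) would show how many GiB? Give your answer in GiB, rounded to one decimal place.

59.6 GiB

64 GB × 1,000,000,000 bytes/GB = 64,000,000,000 bytes
1 GiB = 1,073,741,824 bytes
64,000,000,000 / 1,073,741,824 = 59.6 GiB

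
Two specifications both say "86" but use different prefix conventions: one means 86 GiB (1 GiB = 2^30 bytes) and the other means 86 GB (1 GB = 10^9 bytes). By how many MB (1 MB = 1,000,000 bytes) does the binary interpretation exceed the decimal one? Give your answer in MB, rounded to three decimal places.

86 GiB = 86 × 1,073,741,824 = 92,341,796,864 bytes
86 GB = 86 × 1,000,000,000 = 86,000,000,000 bytes
difference = 6,341,796,864 bytes
6,341,796,864 / 1,000,000 = 6,341.797 MB

6,341.797 MB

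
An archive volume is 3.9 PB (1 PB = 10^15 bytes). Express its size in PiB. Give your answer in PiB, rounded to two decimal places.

3.46 PiB

3.9 PB × 1,000,000,000,000,000 bytes/PB = 3,900,000,000,000,000 bytes
1 PiB = 1,125,899,906,842,624 bytes
3,900,000,000,000,000 / 1,125,899,906,842,624 = 3.46 PiB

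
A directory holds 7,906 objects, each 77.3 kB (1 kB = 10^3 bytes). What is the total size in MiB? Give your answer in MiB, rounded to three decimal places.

582.823 MiB

Total = 7,906 × 77.3 kB = 611133.8 kB
= 611133.8 × 1,000 bytes = 611,133,800 bytes
1 MiB = 1,048,576 bytes
611,133,800 / 1,048,576 = 582.823 MiB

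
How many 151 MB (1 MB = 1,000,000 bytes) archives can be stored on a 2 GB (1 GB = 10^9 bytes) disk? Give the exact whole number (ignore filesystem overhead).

Capacity: 2 GB = 2,000,000,000 bytes
Per item: 151 MB = 151,000,000 bytes
⌊2,000,000,000 / 151,000,000⌋ = 13

13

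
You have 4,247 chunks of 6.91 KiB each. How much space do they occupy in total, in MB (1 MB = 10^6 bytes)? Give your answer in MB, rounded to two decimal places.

30.05 MB

Total = 4,247 × 6.91 KiB = 29346.77 KiB
= 29346.77 × 1,024 bytes = 30,051,092.48 bytes
1 MB = 1,000,000 bytes
30,051,092.48 / 1,000,000 = 30.05 MB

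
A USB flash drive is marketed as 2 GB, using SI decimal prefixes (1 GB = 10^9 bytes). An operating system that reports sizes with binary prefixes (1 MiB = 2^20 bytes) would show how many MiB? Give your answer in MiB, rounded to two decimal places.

1,907.35 MiB

2 GB = 2 × 10^9 bytes = 2,000,000,000 bytes
1 MiB = 2^20 bytes = 1,048,576 bytes
2,000,000,000 / 1,048,576 = 1,907.35 MiB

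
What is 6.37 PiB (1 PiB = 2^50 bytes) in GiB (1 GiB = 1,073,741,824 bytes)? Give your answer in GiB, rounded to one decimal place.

6,679,429.1 GiB

6.37 PiB = 6.37 × 2^50 bytes = 7,171,982,406,587,514.88 bytes
1 GiB = 1,073,741,824 bytes
7,171,982,406,587,514.88 / 1,073,741,824 = 6,679,429.1 GiB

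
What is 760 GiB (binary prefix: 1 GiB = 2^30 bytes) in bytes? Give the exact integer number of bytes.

816,043,786,240 bytes

760 × 1,073,741,824 = 816,043,786,240 bytes  (1 GiB = 2^30 bytes)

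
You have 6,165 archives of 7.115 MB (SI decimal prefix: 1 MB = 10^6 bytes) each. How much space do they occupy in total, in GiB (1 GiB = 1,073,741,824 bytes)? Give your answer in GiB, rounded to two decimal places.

Total = 6,165 × 7.115 MB = 43863.975 MB
= 43863.975 × 1,000,000 bytes = 43,863,975,000 bytes
1 GiB = 1,073,741,824 bytes
43,863,975,000 / 1,073,741,824 = 40.85 GiB

40.85 GiB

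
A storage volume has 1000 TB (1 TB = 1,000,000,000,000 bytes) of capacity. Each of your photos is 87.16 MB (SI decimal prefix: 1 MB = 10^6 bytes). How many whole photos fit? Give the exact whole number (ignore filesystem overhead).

11,473,152

Capacity: 1000 TB = 1,000,000,000,000,000 bytes
Per item: 87.16 MB = 87,160,000 bytes
⌊1,000,000,000,000,000 / 87,160,000⌋ = 11,473,152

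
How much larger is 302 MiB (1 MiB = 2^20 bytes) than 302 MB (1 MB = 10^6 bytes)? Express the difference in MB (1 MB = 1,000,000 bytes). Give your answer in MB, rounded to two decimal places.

14.67 MB

302 MiB = 302 × 1,048,576 = 316,669,952 bytes
302 MB = 302 × 1,000,000 = 302,000,000 bytes
difference = 14,669,952 bytes
14,669,952 / 1,000,000 = 14.67 MB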